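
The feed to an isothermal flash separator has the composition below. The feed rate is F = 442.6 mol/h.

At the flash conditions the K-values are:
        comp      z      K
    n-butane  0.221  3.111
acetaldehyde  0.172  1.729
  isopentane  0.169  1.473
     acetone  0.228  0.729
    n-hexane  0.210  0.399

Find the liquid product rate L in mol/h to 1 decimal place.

L = 98.6 mol/h

Let β = V/F and solve Σ zᵢ(Kᵢ−1)/(1+β(Kᵢ−1)) = 0.
Check two-phase: ΣzᵢKᵢ = 1.484 > 1 and Σzᵢ/Kᵢ = 1.124 > 1, so g(0) = 0.484 > 0 and g(1) = -0.124 < 0.
Newton iteration, β⁰ = 0.5:
  β = 0.500: g = 0.1316, g' = -0.484 → β = 0.772
  β = 0.772: g = 0.0027, g' = -0.491 → β = 0.777
Converged at β = 0.777.
Then V = β·F = 0.7773·442.6 = 344.0 mol/h and L = F − V = 98.6 mol/h.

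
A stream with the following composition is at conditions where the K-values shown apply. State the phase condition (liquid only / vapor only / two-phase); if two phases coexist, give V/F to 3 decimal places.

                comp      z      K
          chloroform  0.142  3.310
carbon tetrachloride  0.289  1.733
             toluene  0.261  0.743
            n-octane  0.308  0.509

two-phase, V/F = 0.576

ΣzᵢKᵢ = 1.322; Σzᵢ/Kᵢ = 1.166.
Both exceed 1, so a two-phase solution exists.
Let ψ = V/F and solve Σ zᵢ(Kᵢ−1)/(1+ψ(Kᵢ−1)) = 0.
Newton iteration, ψ⁰ = 0.5:
  ψ = 0.500: g = 0.0298, g' = -0.399 → ψ = 0.575
  ψ = 0.575: g = 0.0006, g' = -0.385 → ψ = 0.576
Converged at ψ = 0.576.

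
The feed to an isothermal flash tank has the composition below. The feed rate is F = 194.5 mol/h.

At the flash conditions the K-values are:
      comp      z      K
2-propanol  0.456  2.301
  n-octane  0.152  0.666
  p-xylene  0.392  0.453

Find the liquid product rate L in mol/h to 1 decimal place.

L = 96.0 mol/h

Let ψ = V/F and solve Σ zᵢ(Kᵢ−1)/(1+ψ(Kᵢ−1)) = 0.
g(0) = ΣzᵢKᵢ − 1 = 0.328 and g(1) = 1 − Σzᵢ/Kᵢ = -0.292, so a root lies in (0, 1).
Newton iteration, ψ⁰ = 0.5:
  ψ = 0.500: g = 0.0033, g' = -0.530 → ψ = 0.506
Converged at ψ = 0.506.
Then V = ψ·F = 0.5063·194.5 = 98.5 mol/h and L = F − V = 96.0 mol/h.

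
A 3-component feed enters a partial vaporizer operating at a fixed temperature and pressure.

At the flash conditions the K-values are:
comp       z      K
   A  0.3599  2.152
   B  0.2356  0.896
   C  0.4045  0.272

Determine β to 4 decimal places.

β = 0.1469

Let β = V/F and solve Σ zᵢ(Kᵢ−1)/(1+β(Kᵢ−1)) = 0.
g(0) = ΣzᵢKᵢ − 1 = 0.0956 and g(1) = 1 − Σzᵢ/Kᵢ = -0.9173, so a root lies in (0, 1).
Newton iteration, β⁰ = 0.5:
  β = 0.5000: g = -0.22578, g' = -0.7251 → β = 0.1886
  β = 0.1886: g = -0.02575, g' = -0.6130 → β = 0.1466
  β = 0.1466: g = 0.00015, g' = -0.6209 → β = 0.1469
Converged at β = 0.1469.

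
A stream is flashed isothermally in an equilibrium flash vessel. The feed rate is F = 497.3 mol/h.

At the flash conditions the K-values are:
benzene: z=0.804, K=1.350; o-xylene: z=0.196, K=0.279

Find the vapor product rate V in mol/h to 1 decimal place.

V = 276.1 mol/h

Material balance + equilibrium reduce to Σ zᵢ(Kᵢ−1)/(1+V/F(Kᵢ−1)) = 0.
Check two-phase: ΣzᵢKᵢ = 1.140 > 1 and Σzᵢ/Kᵢ = 1.298 > 1, so g(0) = 0.140 > 0 and g(1) = -0.298 < 0.
Newton iteration, V/F⁰ = 0.52:
  V/F = 0.520: g = 0.0120, g' = -0.331 → V/F = 0.556
  V/F = 0.556: g = -0.0004, g' = -0.353 → V/F = 0.555
Converged at V/F = 0.555.
Then V = V/F·F = 0.5551·497.3 = 276.1 mol/h and L = F − V = 221.2 mol/h.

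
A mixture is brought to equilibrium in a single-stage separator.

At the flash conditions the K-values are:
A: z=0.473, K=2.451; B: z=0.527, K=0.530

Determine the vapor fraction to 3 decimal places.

ψ = 0.643

Let ψ = V/F and solve Σ zᵢ(Kᵢ−1)/(1+ψ(Kᵢ−1)) = 0.
g(0) = ΣzᵢKᵢ − 1 = 0.439 and g(1) = 1 − Σzᵢ/Kᵢ = -0.187, so a root lies in (0, 1).
Binary case is linear: z₁(K₁−1)(1+ψ(K₂−1)) + z₂(K₂−1)(1+ψ(K₁−1)) = 0
⇒ ψ = [z₁(K₁−1)+z₂(K₂−1)] / [−(K₁−1)(K₂−1)] = 0.4386/0.6820 = 0.643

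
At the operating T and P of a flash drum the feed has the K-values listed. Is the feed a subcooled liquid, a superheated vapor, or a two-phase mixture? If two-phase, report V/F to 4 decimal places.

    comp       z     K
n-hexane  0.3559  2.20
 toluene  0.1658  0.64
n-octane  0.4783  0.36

two-phase, V/F = 0.0884

ΣzᵢKᵢ = 1.0613; Σzᵢ/Kᵢ = 1.7494.
Both exceed 1, so a two-phase solution exists.
Newton iteration, ψ⁰ = 0.5:
  ψ = 0.5000: g = -0.25603, g' = -0.6558 → ψ = 0.1096
  ψ = 0.1096: g = -0.01391, g' = -0.6501 → ψ = 0.0882
  ψ = 0.0882: g = 0.00012, g' = -0.6621 → ψ = 0.0884
Converged at ψ = 0.0884.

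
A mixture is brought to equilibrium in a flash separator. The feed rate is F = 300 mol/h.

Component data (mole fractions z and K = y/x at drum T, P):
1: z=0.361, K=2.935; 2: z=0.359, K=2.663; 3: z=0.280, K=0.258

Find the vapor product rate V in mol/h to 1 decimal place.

Material balance + equilibrium reduce to Σ zᵢ(Kᵢ−1)/(1+β(Kᵢ−1)) = 0.
Check two-phase: ΣzᵢKᵢ = 2.088 > 1 and Σzᵢ/Kᵢ = 1.343 > 1, so g(0) = 1.088 > 0 and g(1) = -0.343 < 0.
Newton–Raphson from β = 0.5:
  β = 0.500: g = 0.3507, g' = -1.035 → β = 0.839
  β = 0.839: g = -0.0348, g' = -1.451 → β = 0.815
  β = 0.815: g = -0.0010, g' = -1.369 → β = 0.814
Converged at β = 0.814.
Then V = β·F = 0.8142·300 = 244.3 mol/h and L = F − V = 55.7 mol/h.

V = 244.3 mol/h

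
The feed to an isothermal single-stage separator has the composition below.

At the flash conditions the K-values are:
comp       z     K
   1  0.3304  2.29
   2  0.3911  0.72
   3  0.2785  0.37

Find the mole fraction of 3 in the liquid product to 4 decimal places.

Newton–Raphson from β = 0.5:
  β = 0.5000: g = -0.12438, g' = -0.4802 → β = 0.2410
  β = 0.2410: g = 0.00084, g' = -0.5089 → β = 0.2426
Converged at β = 0.2427.
Compositions from xᵢ = zᵢ/(1+β(Kᵢ−1)), yᵢ = Kᵢxᵢ:
  1: x = 0.2516, y = 0.5762
  2: x = 0.4196, y = 0.3021
  3: x = 0.3288, y = 0.1216

x_3 = 0.3288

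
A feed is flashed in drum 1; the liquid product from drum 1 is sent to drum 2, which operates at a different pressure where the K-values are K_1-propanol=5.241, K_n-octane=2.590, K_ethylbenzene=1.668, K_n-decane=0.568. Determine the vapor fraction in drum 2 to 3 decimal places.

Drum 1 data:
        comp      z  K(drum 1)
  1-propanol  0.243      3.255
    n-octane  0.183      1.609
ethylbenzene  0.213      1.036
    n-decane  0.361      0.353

V/F (drum 2) = 0.675

Drum 1:
Rachford–Rice: g(ψ₁) = Σ zᵢ(Kᵢ−1)/(1+ψ₁(Kᵢ−1)) = 0.
Check two-phase: ΣzᵢKᵢ = 1.434 > 1 and Σzᵢ/Kᵢ = 1.417 > 1, so g(0) = 0.434 > 0 and g(1) = -0.417 < 0.
Newton iteration, ψ₁⁰ = 0.37:
  ψ₁ = 0.370: g = 0.0902, g' = -0.674 → ψ₁ = 0.504
  ψ₁ = 0.504: g = 0.0028, g' = -0.643 → ψ₁ = 0.508
Converged at ψ₁ = 0.508.
Drum-1 compositions:
  1-propanol: x = 0.113, y = 0.369
  n-octane: x = 0.140, y = 0.225
  ethylbenzene: x = 0.209, y = 0.217
  n-decane: x = 0.538, y = 0.190
Drum-2 feed = drum-1 liquid: z₂ = (0.1132, 0.1397, 0.2092, 0.5378).
Drum 2:
Rachford–Rice: g(ψ₂) = Σ zᵢ(Kᵢ−1)/(1+ψ₂(Kᵢ−1)) = 0.
Feasibility: ΣzᵢKᵢ = 1.610, Σzᵢ/Kᵢ = 1.148 — both > 1, two phases present.
Newton iteration, ψ₂⁰ = 0.52:
  ψ₂ = 0.520: g = 0.0755, g' = -0.522 → ψ₂ = 0.665
  ψ₂ = 0.665: g = 0.0047, g' = -0.465 → ψ₂ = 0.675
Converged at ψ₂ = 0.675.
  1-propanol: x = 0.029, y = 0.154
  n-octane: x = 0.067, y = 0.175
  ethylbenzene: x = 0.144, y = 0.241
  n-decane: x = 0.759, y = 0.431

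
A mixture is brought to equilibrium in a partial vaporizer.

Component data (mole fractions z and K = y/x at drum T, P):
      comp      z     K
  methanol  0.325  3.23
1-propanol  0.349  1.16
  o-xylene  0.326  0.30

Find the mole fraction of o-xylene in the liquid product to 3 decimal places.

x_o-xylene = 0.535

Iterate (Newton) starting at ψ = 0.31:
  ψ = 0.310: g = 0.1903, g' = -0.834 → ψ = 0.538
  ψ = 0.538: g = 0.0146, g' = -0.753 → ψ = 0.558
Converged at ψ = 0.558.
Compositions from xᵢ = zᵢ/(1+ψ(Kᵢ−1)), yᵢ = Kᵢxᵢ:
  methanol: x = 0.145, y = 0.468
  1-propanol: x = 0.320, y = 0.372
  o-xylene: x = 0.535, y = 0.160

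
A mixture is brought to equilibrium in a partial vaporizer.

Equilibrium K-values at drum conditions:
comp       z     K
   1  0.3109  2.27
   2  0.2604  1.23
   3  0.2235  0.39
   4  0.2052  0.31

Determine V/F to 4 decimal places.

Material balance + equilibrium reduce to Σ zᵢ(Kᵢ−1)/(1+V/F(Kᵢ−1)) = 0.
Check two-phase: ΣzᵢKᵢ = 1.1768 > 1 and Σzᵢ/Kᵢ = 1.5837 > 1, so g(0) = 0.1768 > 0 and g(1) = -0.5837 < 0.
Iterate (Newton) starting at V/F = 0.7:
  V/F = 0.7000: g = -0.25119, g' = -0.7695 → V/F = 0.3736
  V/F = 0.3736: g = -0.04440, g' = -0.5592 → V/F = 0.2942
  V/F = 0.2942: g = -0.00026, g' = -0.5552 → V/F = 0.2937
Converged at V/F = 0.2937.

V/F = 0.2937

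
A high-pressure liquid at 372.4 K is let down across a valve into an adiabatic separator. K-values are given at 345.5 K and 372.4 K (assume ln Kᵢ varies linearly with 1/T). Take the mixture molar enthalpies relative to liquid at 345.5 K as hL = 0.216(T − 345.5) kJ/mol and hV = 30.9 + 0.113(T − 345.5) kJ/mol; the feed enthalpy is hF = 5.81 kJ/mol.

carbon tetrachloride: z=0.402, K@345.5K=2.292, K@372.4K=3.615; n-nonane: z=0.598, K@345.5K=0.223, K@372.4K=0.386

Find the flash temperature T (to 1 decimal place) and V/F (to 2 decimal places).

Adiabatic flash: solve Rachford–Rice at each trial T, then check hF = ψ·hV(T) + (1−ψ)·hL(T).
  T = 345.5 K: K = (2.292, 0.223), RR gives ψ = 0.055, H_out = 1.685 kJ/mol
  T = 372.4 K: K = (3.615, 0.386), RR gives ψ = 0.426, H_out = 17.795 kJ/mol
  T = 358.9 K: K = (2.901, 0.296), RR gives ψ = 0.256, H_out = 10.466 kJ/mol
  T = 352.2 K: K = (2.584, 0.258), RR gives ψ = 0.164, H_out = 6.404 kJ/mol
  T = 348.9 K: K = (2.437, 0.240), RR gives ψ = 0.113, H_out = 4.186 kJ/mol
  T = 350.5 K: K = (2.508, 0.249), RR gives ψ = 0.138, H_out = 5.284 kJ/mol
Linear interpolation between T = 350.5 (H_out = 5.284) and T = 352.2 (H_out = 6.404) on hF = 5.81 gives T ≈ 351.3 K, at which ψ = 0.15.

T = 351.3 K, V/F = 0.15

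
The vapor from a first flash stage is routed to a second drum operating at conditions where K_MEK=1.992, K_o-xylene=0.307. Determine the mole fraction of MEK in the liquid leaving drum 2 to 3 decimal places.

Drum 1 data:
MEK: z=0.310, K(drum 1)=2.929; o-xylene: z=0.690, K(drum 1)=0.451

Drum 1:
Rachford–Rice: g(ψ₁) = Σ zᵢ(Kᵢ−1)/(1+ψ₁(Kᵢ−1)) = 0.
Check two-phase: ΣzᵢKᵢ = 1.219 > 1 and Σzᵢ/Kᵢ = 1.636 > 1, so g(0) = 0.219 > 0 and g(1) = -0.636 < 0.
Newton–Raphson from ψ₁ = 0.5:
  ψ₁ = 0.500: g = -0.2177, g' = -0.694 → ψ₁ = 0.186
  ψ₁ = 0.186: g = 0.0180, g' = -0.882 → ψ₁ = 0.207
Converged at ψ₁ = 0.207.
Drum-1 compositions:
  MEK: x = 0.222, y = 0.649
  o-xylene: x = 0.778, y = 0.351
Drum-2 feed = drum-1 vapor: z₂ = (0.6489, 0.3511).
Drum 2:
Binary case is linear: z₁(K₁−1)(1+ψ₂(K₂−1)) + z₂(K₂−1)(1+ψ₂(K₁−1)) = 0
⇒ ψ₂ = [z₁(K₁−1)+z₂(K₂−1)] / [−(K₁−1)(K₂−1)] = 0.4004/0.6875 = 0.582
  MEK: x = 0.411, y = 0.819
  o-xylene: x = 0.589, y = 0.181

x_MEK (drum 2) = 0.411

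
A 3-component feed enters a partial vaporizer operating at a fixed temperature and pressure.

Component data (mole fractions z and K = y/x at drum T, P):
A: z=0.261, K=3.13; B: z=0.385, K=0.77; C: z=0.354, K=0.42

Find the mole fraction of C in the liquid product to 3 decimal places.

Iterate (Newton) starting at ψ = 0.34:
  ψ = 0.340: g = -0.0294, g' = -0.607 → ψ = 0.292
  ψ = 0.292: g = 0.0009, g' = -0.646 → ψ = 0.293
Converged at ψ = 0.293.
Compositions from xᵢ = zᵢ/(1+ψ(Kᵢ−1)), yᵢ = Kᵢxᵢ:
  A: x = 0.161, y = 0.503
  B: x = 0.413, y = 0.318
  C: x = 0.426, y = 0.179

x_C = 0.426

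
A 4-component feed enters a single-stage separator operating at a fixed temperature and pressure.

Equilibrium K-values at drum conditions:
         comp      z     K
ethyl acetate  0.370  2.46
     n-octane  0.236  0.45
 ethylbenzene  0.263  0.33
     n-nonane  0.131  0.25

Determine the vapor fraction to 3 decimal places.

ψ = 0.144

Let ψ = V/F and solve Σ zᵢ(Kᵢ−1)/(1+ψ(Kᵢ−1)) = 0.
Check two-phase: ΣzᵢKᵢ = 1.136 > 1 and Σzᵢ/Kᵢ = 1.996 > 1, so g(0) = 0.136 > 0 and g(1) = -0.996 < 0.
Iterate (Newton) starting at ψ = 0.5:
  ψ = 0.500: g = -0.2890, g' = -0.855 → ψ = 0.162
  ψ = 0.162: g = -0.0151, g' = -0.846 → ψ = 0.144
Converged at ψ = 0.144.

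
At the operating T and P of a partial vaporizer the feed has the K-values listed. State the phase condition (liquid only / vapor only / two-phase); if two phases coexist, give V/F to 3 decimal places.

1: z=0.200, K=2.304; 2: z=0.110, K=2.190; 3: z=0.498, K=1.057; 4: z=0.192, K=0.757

vapor only

ΣzᵢKᵢ = 1.373; Σzᵢ/Kᵢ = 0.862.
Since Σzᵢ/Kᵢ < 1 the mixture is above its dew point — single vapor phase.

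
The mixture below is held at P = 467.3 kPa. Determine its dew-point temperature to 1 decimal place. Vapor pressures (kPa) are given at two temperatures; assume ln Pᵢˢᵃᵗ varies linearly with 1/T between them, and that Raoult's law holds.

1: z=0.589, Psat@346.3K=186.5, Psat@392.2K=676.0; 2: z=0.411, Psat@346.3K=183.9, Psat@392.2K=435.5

Dew-point temperature: Σzᵢ·P/Pᵢˢᵃᵗ(T) = 1. Interpolate ln Pᵢˢᵃᵗ = aᵢ + bᵢ/T.
  T = 346.3 K: ΣzᵢP/Pᵢˢᵃᵗ = 2.5202
  T = 392.2 K: ΣzᵢP/Pᵢˢᵃᵗ = 0.8482
  T = 369.2 K: ΣzᵢP/Pᵢˢᵃᵗ = 1.4071
  T = 380.7 K: ΣzᵢP/Pᵢˢᵃᵗ = 1.0828
  T = 386.4 K: ΣzᵢP/Pᵢˢᵃᵗ = 0.9573
  T = 383.5 K: ΣzᵢP/Pᵢˢᵃᵗ = 1.0187
Interpolating between 383.5 K and 386.4 K gives T ≈ 384.4 K.

T = 384.4 K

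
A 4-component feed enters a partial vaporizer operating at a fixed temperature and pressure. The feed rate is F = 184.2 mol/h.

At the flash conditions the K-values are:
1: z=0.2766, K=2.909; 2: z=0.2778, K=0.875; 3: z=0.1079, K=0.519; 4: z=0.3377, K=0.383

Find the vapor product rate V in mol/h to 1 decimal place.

V = 50.5 mol/h

Let ψ = V/F and solve Σ zᵢ(Kᵢ−1)/(1+ψ(Kᵢ−1)) = 0.
Feasibility: ΣzᵢKᵢ = 1.2330, Σzᵢ/Kᵢ = 1.5022 — both > 1, two phases present.
Newton iteration, ψ⁰ = 0.63:
  ψ = 0.6300: g = -0.21329, g' = -0.6083 → ψ = 0.2794
  ψ = 0.2794: g = -0.00332, g' = -0.6544 → ψ = 0.2743
Converged at ψ = 0.2743.
Then V = ψ·F = 0.2743·184.2 = 50.5 mol/h and L = F − V = 133.7 mol/h.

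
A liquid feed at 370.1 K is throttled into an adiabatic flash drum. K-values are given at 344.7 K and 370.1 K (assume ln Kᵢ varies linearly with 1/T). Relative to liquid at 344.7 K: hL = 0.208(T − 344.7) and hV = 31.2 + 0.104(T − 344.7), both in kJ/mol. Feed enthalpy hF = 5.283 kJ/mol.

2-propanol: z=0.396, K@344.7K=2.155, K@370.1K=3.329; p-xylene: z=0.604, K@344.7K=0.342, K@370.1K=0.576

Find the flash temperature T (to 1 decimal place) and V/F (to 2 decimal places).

T = 347.7 K, V/F = 0.15

Adiabatic flash: solve Rachford–Rice at each trial T, then check hF = ψ·hV(T) + (1−ψ)·hL(T).
  T = 344.7 K: K = (2.155, 0.342), RR gives ψ = 0.079, H_out = 2.461 kJ/mol
  T = 370.1 K: K = (3.329, 0.576), RR gives ψ = 0.675, H_out = 24.549 kJ/mol
  T = 357.4 K: K = (2.699, 0.448), RR gives ψ = 0.362, H_out = 13.455 kJ/mol
  T = 351.0 K: K = (2.415, 0.392), RR gives ψ = 0.224, H_out = 8.161 kJ/mol
  T = 347.9 K: K = (2.284, 0.367), RR gives ψ = 0.155, H_out = 5.452 kJ/mol
  T = 346.3 K: K = (2.219, 0.354), RR gives ψ = 0.118, H_out = 3.986 kJ/mol
Linear interpolation between T = 346.3 (H_out = 3.986) and T = 347.9 (H_out = 5.452) on hF = 5.283 gives T ≈ 347.7 K, at which ψ = 0.15.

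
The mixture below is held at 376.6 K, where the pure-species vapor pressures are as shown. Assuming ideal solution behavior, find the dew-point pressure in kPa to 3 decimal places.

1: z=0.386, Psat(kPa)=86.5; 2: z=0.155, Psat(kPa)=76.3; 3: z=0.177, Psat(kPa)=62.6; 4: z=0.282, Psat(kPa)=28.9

Pdew = 52.413 kPa

At the dew point ψ → 1, so Σzᵢ/Kᵢ = 1 with Kᵢ = Pᵢˢᵃᵗ/P ⇒ 1/P = Σzᵢ/Pᵢˢᵃᵗ.
1/P = 0.386/86.5 + 0.155/76.3 + 0.177/62.6 + 0.282/28.9 = 0.019079 ⇒ P = 52.413 kPa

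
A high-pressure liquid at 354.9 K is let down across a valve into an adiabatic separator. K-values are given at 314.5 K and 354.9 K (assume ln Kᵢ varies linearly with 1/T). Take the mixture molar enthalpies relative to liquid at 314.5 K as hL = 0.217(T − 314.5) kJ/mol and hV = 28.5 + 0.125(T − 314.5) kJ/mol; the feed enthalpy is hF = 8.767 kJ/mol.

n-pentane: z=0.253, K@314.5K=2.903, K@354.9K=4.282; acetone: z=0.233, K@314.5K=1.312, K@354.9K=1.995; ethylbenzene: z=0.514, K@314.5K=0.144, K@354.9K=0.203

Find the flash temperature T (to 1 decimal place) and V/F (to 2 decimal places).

Adiabatic flash: solve Rachford–Rice at each trial T, then check hF = ψ·hV(T) + (1−ψ)·hL(T).
  T = 314.5 K: K = (2.903, 1.312, 0.144), RR gives ψ = 0.094, H_out = 2.693 kJ/mol
  T = 354.9 K: K = (4.282, 1.995, 0.203), RR gives ψ = 0.343, H_out = 17.262 kJ/mol
  T = 334.7 K: K = (3.567, 1.638, 0.173), RR gives ψ = 0.240, H_out = 10.785 kJ/mol
  T = 324.6 K: K = (3.228, 1.471, 0.158), RR gives ψ = 0.175, H_out = 7.007 kJ/mol
  T = 329.6 K: K = (3.395, 1.553, 0.165), RR gives ψ = 0.209, H_out = 8.934 kJ/mol
  T = 327.1 K: K = (3.311, 1.512, 0.162), RR gives ψ = 0.192, H_out = 7.985 kJ/mol
  T = 328.4 K: K = (3.354, 1.533, 0.164), RR gives ψ = 0.201, H_out = 8.482 kJ/mol
Linear interpolation between T = 328.4 (H_out = 8.482) and T = 329.6 (H_out = 8.934) on hF = 8.767 gives T ≈ 329.2 K, at which ψ = 0.21.

T = 329.2 K, V/F = 0.21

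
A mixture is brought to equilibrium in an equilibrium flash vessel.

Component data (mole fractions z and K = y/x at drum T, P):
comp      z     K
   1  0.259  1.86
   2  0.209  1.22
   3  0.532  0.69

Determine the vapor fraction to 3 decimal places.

Let ψ = V/F and solve Σ zᵢ(Kᵢ−1)/(1+ψ(Kᵢ−1)) = 0.
Feasibility: ΣzᵢKᵢ = 1.104, Σzᵢ/Kᵢ = 1.082 — both > 1, two phases present.
Iterate (Newton) starting at ψ = 0.5:
  ψ = 0.500: g = 0.0020, g' = -0.173 → ψ = 0.512
Converged at ψ = 0.512.

ψ = 0.512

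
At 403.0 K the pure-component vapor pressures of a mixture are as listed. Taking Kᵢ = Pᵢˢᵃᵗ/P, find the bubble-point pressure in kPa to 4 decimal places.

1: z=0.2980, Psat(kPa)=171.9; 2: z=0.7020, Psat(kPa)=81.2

Pbub = 108.2286 kPa

At the bubble point ψ → 0, so ΣzᵢKᵢ = 1 with Kᵢ = Pᵢˢᵃᵗ/P ⇒ P = ΣzᵢPᵢˢᵃᵗ.
P = 0.2980·171.9 + 0.7020·81.2 = 108.2286 kPa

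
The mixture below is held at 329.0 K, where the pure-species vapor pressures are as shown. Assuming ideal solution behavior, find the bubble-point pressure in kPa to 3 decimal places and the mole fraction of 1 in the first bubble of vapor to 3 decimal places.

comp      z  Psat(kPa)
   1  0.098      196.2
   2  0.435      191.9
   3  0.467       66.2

At the bubble point ψ → 0, so ΣzᵢKᵢ = 1 with Kᵢ = Pᵢˢᵃᵗ/P ⇒ P = ΣzᵢPᵢˢᵃᵗ.
P = 0.098·196.2 + 0.435·191.9 + 0.467·66.2 = 133.620 kPa
yᵢ = zᵢPᵢˢᵃᵗ/P ⇒ y_1 = 0.098·196.2/133.620 = 0.144

Pbub = 133.620 kPa, y_1 = 0.144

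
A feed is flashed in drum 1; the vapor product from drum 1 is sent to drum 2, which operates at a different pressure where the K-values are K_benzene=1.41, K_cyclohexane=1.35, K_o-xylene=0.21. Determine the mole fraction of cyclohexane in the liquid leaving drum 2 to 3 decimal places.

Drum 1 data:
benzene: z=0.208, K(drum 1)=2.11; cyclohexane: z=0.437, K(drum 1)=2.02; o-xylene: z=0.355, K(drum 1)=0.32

Drum 1:
Material balance + equilibrium reduce to Σ zᵢ(Kᵢ−1)/(1+ψ₁(Kᵢ−1)) = 0.
Feasibility: ΣzᵢKᵢ = 1.435, Σzᵢ/Kᵢ = 1.424 — both > 1, two phases present.
Newton–Raphson from ψ₁ = 0.5:
  ψ₁ = 0.500: g = 0.0779, g' = -0.682 → ψ₁ = 0.614
  ψ₁ = 0.614: g = -0.0032, g' = -0.747 → ψ₁ = 0.610
Converged at ψ₁ = 0.610.
Drum-1 compositions:
  benzene: x = 0.124, y = 0.262
  cyclohexane: x = 0.269, y = 0.544
  o-xylene: x = 0.607, y = 0.194
Drum-2 feed = drum-1 vapor: z₂ = (0.2617, 0.5442, 0.1941).
Drum 2:
Let ψ₂ = V/F and solve Σ zᵢ(Kᵢ−1)/(1+ψ₂(Kᵢ−1)) = 0.
g(0) = ΣzᵢKᵢ − 1 = 0.144 and g(1) = 1 − Σzᵢ/Kᵢ = -0.513, so a root lies in (0, 1).
Newton iteration, ψ₂⁰ = 0.5:
  ψ₂ = 0.500: g = -0.0023, g' = -0.410 → ψ₂ = 0.494
Converged at ψ₂ = 0.494.
  benzene: x = 0.218, y = 0.307
  cyclohexane: x = 0.464, y = 0.626
  o-xylene: x = 0.318, y = 0.067

x_cyclohexane (drum 2) = 0.464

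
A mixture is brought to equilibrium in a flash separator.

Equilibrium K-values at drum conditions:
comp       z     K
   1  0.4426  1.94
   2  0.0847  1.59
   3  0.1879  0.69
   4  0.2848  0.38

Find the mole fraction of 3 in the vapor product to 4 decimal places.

y_3 = 0.1530

Newton iteration, ψ⁰ = 0.5:
  ψ = 0.5000: g = -0.00323, g' = -0.4538 → ψ = 0.4929
Converged at ψ = 0.4929.
Compositions from xᵢ = zᵢ/(1+ψ(Kᵢ−1)), yᵢ = Kᵢxᵢ:
  1: x = 0.3025, y = 0.5868
  2: x = 0.0656, y = 0.1043
  3: x = 0.2218, y = 0.1530
  4: x = 0.4101, y = 0.1558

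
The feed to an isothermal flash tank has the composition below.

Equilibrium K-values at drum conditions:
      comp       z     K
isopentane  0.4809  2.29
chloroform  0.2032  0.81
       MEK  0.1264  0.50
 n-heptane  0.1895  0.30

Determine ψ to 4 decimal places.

ψ = 0.5786

Iterate (Newton) starting at ψ = 0.5:
  ψ = 0.5000: g = 0.04611, g' = -0.5806 → ψ = 0.5794
  ψ = 0.5794: g = -0.00052, g' = -0.5968 → ψ = 0.5786
Converged at ψ = 0.5786.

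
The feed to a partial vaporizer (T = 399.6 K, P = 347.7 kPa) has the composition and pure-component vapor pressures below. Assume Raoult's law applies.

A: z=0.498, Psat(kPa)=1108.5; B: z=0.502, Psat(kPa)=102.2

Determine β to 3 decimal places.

Raoult's law: Kᵢ = Pᵢˢᵃᵗ/P = Pᵢˢᵃᵗ/347.7.
  K_A = 1108.5/347.7 = 3.18809, K_B = 102.2/347.7 = 0.29393
Binary case is linear: z₁(K₁−1)(1+β(K₂−1)) + z₂(K₂−1)(1+β(K₁−1)) = 0
⇒ β = [z₁(K₁−1)+z₂(K₂−1)] / [−(K₁−1)(K₂−1)] = 0.7352/1.5449 = 0.476

β = 0.476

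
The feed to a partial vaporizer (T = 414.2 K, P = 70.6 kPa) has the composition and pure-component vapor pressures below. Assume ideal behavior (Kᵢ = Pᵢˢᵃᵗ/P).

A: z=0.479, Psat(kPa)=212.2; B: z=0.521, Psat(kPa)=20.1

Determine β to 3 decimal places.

Raoult's law: Kᵢ = Pᵢˢᵃᵗ/P = Pᵢˢᵃᵗ/70.6.
  K_A = 212.2/70.6 = 3.00567, K_B = 20.1/70.6 = 0.28470
Iterate (Newton) starting at β = 0.61:
  β = 0.610: g = -0.2291, g' = -1.229 → β = 0.424
  β = 0.424: g = -0.0152, g' = -1.112 → β = 0.410
Converged at β = 0.410.

β = 0.410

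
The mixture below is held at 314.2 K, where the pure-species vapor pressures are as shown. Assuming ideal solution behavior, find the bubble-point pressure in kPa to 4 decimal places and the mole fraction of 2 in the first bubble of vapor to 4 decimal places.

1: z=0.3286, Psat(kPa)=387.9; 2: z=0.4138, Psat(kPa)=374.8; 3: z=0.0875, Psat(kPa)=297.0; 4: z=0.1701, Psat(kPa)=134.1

At the bubble point ψ → 0, so ΣzᵢKᵢ = 1 with Kᵢ = Pᵢˢᵃᵗ/P ⇒ P = ΣzᵢPᵢˢᵃᵗ.
P = 0.3286·387.9 + 0.4138·374.8 + 0.0875·297.0 + 0.1701·134.1 = 331.3541 kPa
yᵢ = zᵢPᵢˢᵃᵗ/P ⇒ y_2 = 0.4138·374.8/331.3541 = 0.4681

Pbub = 331.3541 kPa, y_2 = 0.4681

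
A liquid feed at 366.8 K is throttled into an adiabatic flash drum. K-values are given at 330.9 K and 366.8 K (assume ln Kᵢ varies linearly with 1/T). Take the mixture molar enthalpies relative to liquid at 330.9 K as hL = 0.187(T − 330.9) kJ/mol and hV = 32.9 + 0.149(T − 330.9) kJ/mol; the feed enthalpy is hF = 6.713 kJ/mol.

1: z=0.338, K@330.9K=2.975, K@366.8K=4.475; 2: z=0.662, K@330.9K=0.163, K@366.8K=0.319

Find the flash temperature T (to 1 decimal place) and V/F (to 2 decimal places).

T = 341.5 K, V/F = 0.15

Adiabatic flash: solve Rachford–Rice at each trial T, then check hF = ψ·hV(T) + (1−ψ)·hL(T).
  T = 330.9 K: K = (2.975, 0.163), RR gives ψ = 0.069, H_out = 2.258 kJ/mol
  T = 366.8 K: K = (4.475, 0.319), RR gives ψ = 0.306, H_out = 16.358 kJ/mol
  T = 348.9 K: K = (3.689, 0.232), RR gives ψ = 0.194, H_out = 9.618 kJ/mol
  T = 339.9 K: K = (3.322, 0.195), RR gives ψ = 0.135, H_out = 6.081 kJ/mol
  T = 344.4 K: K = (3.503, 0.213), RR gives ψ = 0.165, H_out = 7.875 kJ/mol
  T = 342.1 K: K = (3.410, 0.204), RR gives ψ = 0.150, H_out = 6.965 kJ/mol
Linear interpolation between T = 339.9 (H_out = 6.081) and T = 342.1 (H_out = 6.965) on hF = 6.713 gives T ≈ 341.5 K, at which ψ = 0.15.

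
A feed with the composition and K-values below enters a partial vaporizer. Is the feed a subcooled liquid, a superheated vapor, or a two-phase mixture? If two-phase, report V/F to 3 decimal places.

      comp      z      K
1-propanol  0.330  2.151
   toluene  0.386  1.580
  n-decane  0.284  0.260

ΣzᵢKᵢ = 1.394; Σzᵢ/Kᵢ = 1.490.
Both exceed 1, so a two-phase solution exists.
Material balance + equilibrium reduce to Σ zᵢ(Kᵢ−1)/(1+ψ(Kᵢ−1)) = 0.
Iterate (Newton) starting at ψ = 0.5:
  ψ = 0.500: g = 0.0810, g' = -0.646 → ψ = 0.625
  ψ = 0.625: g = -0.0061, g' = -0.757 → ψ = 0.617
Converged at ψ = 0.617.

two-phase, V/F = 0.617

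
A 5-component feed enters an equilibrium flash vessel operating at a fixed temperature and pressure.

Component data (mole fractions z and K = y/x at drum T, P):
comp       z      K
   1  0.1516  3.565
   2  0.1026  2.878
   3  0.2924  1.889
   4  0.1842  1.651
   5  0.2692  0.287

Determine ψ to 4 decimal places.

Material balance + equilibrium reduce to Σ zᵢ(Kᵢ−1)/(1+ψ(Kᵢ−1)) = 0.
Feasibility: ΣzᵢKᵢ = 1.7695, Σzᵢ/Kᵢ = 1.2825 — both > 1, two phases present.
Newton–Raphson from ψ = 0.5:
  ψ = 0.5000: g = 0.24188, g' = -0.7734 → ψ = 0.8128
  ψ = 0.8128: g = -0.02480, g' = -1.0468 → ψ = 0.7891
  ψ = 0.7891: g = -0.00060, g' = -0.9970 → ψ = 0.7885
Converged at ψ = 0.7885.

ψ = 0.7885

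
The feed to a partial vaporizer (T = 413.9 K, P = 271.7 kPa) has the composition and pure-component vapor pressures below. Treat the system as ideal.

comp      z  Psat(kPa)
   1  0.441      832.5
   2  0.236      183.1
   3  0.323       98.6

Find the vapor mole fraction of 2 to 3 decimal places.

y_2 = 0.195

Raoult's law: Kᵢ = Pᵢˢᵃᵗ/P = Pᵢˢᵃᵗ/271.7.
  K_1 = 832.5/271.7 = 3.06404, K_2 = 183.1/271.7 = 0.67391, K_3 = 98.6/271.7 = 0.36290
Rachford–Rice: g(V/F) = Σ zᵢ(Kᵢ−1)/(1+V/F(Kᵢ−1)) = 0.
Check two-phase: ΣzᵢKᵢ = 1.628 > 1 and Σzᵢ/Kᵢ = 1.384 > 1, so g(0) = 0.628 > 0 and g(1) = -0.384 < 0.
Newton–Raphson from V/F = 0.5:
  V/F = 0.500: g = 0.0540, g' = -0.773 → V/F = 0.570
  V/F = 0.570: g = 0.0007, g' = -0.758 → V/F = 0.571
Converged at V/F = 0.571.
Compositions from xᵢ = zᵢ/(1+V/F(Kᵢ−1)), yᵢ = Kᵢxᵢ:
  1: x = 0.202, y = 0.620
  2: x = 0.290, y = 0.195
  3: x = 0.508, y = 0.184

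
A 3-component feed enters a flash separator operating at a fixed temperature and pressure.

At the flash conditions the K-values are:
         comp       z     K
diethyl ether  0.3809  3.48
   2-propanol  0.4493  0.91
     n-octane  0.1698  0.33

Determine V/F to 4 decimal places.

Material balance + equilibrium reduce to Σ zᵢ(Kᵢ−1)/(1+V/F(Kᵢ−1)) = 0.
Check two-phase: ΣzᵢKᵢ = 1.7904 > 1 and Σzᵢ/Kᵢ = 1.1177 > 1, so g(0) = 0.7904 > 0 and g(1) = -0.1177 < 0.
Newton–Raphson from V/F = 0.31:
  V/F = 0.3100: g = 0.34887, g' = -0.8741 → V/F = 0.7091
  V/F = 0.7091: g = 0.08249, g' = -0.5887 → V/F = 0.8493
  V/F = 0.8493: g = -0.00363, g' = -0.6574 → V/F = 0.8437
Converged at V/F = 0.8437.

V/F = 0.8437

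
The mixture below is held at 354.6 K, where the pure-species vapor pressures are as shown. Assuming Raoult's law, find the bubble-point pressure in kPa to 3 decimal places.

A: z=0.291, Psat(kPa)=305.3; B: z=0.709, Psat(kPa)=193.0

At the bubble point ψ → 0, so ΣzᵢKᵢ = 1 with Kᵢ = Pᵢˢᵃᵗ/P ⇒ P = ΣzᵢPᵢˢᵃᵗ.
P = 0.291·305.3 + 0.709·193.0 = 225.679 kPa

Pbub = 225.679 kPa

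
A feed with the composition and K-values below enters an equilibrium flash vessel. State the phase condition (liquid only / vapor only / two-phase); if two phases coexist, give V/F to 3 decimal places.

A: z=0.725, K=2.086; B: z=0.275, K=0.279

ΣzᵢKᵢ = 1.589; Σzᵢ/Kᵢ = 1.333.
Both exceed 1, so a two-phase solution exists.
Let ψ = V/F and solve Σ zᵢ(Kᵢ−1)/(1+ψ(Kᵢ−1)) = 0.
Iterate (Newton) starting at ψ = 0.63:
  ψ = 0.630: g = 0.1042, g' = -0.781 → ψ = 0.763
  ψ = 0.763: g = -0.0105, g' = -0.963 → ψ = 0.752
Converged at ψ = 0.752.

two-phase, V/F = 0.752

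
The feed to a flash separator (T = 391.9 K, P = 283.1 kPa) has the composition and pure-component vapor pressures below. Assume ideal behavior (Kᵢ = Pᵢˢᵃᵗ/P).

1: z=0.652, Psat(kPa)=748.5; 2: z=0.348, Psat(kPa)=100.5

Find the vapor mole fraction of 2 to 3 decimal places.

Raoult's law: Kᵢ = Pᵢˢᵃᵗ/P = Pᵢˢᵃᵗ/283.1.
  K_1 = 748.5/283.1 = 2.64394, K_2 = 100.5/283.1 = 0.35500
Binary case is linear: z₁(K₁−1)(1+ψ(K₂−1)) + z₂(K₂−1)(1+ψ(K₁−1)) = 0
⇒ ψ = [z₁(K₁−1)+z₂(K₂−1)] / [−(K₁−1)(K₂−1)] = 0.8474/1.0603 = 0.799
Compositions from xᵢ = zᵢ/(1+ψ(Kᵢ−1)), yᵢ = Kᵢxᵢ:
  1: x = 0.282, y = 0.745
  2: x = 0.718, y = 0.255

y_2 = 0.255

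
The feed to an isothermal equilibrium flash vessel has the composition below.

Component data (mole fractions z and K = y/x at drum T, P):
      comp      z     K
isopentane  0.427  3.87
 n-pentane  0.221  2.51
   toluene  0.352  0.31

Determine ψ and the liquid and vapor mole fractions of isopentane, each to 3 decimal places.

ψ = 0.785, x_isopentane = 0.131, y_isopentane = 0.508

Material balance + equilibrium reduce to Σ zᵢ(Kᵢ−1)/(1+ψ(Kᵢ−1)) = 0.
Feasibility: ΣzᵢKᵢ = 2.316, Σzᵢ/Kᵢ = 1.334 — both > 1, two phases present.
Iterate (Newton) starting at ψ = 0.5:
  ψ = 0.500: g = 0.3226, g' = -1.147 → ψ = 0.781
  ψ = 0.781: g = 0.0043, g' = -1.229 → ψ = 0.785
Converged at ψ = 0.785.
Compositions from xᵢ = zᵢ/(1+ψ(Kᵢ−1)), yᵢ = Kᵢxᵢ:
  isopentane: x = 0.131, y = 0.508
  n-pentane: x = 0.101, y = 0.254
  toluene: x = 0.768, y = 0.238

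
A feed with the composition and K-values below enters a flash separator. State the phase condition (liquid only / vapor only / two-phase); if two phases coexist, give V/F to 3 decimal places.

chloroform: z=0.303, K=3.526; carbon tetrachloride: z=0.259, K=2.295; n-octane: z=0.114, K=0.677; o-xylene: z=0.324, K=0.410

two-phase, V/F = 0.809

ΣzᵢKᵢ = 1.873; Σzᵢ/Kᵢ = 1.157.
Both exceed 1, so a two-phase solution exists.
Let ψ = V/F and solve Σ zᵢ(Kᵢ−1)/(1+ψ(Kᵢ−1)) = 0.
Newton iteration, ψ⁰ = 0.67:
  ψ = 0.670: g = 0.1007, g' = -0.719 → ψ = 0.810
  ψ = 0.810: g = -0.0011, g' = -0.747 → ψ = 0.809
Converged at ψ = 0.809.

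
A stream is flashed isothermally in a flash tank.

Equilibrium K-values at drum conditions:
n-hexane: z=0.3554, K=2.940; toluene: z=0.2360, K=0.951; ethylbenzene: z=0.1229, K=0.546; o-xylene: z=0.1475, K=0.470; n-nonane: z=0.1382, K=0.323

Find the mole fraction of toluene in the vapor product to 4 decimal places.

y_toluene = 0.2304

Rachford–Rice: g(ψ) = Σ zᵢ(Kᵢ−1)/(1+ψ(Kᵢ−1)) = 0.
g(0) = ΣzᵢKᵢ − 1 = 0.4504 and g(1) = 1 − Σzᵢ/Kᵢ = -0.3358, so a root lies in (0, 1).
Iterate (Newton) starting at ψ = 0.5:
  ψ = 0.5000: g = 0.01815, g' = -0.6091 → ψ = 0.5298
  ψ = 0.5298: g = 0.00008, g' = -0.6039 → ψ = 0.5299
Converged at ψ = 0.5299.
Compositions from xᵢ = zᵢ/(1+ψ(Kᵢ−1)), yᵢ = Kᵢxᵢ:
  n-hexane: x = 0.1752, y = 0.5152
  toluene: x = 0.2423, y = 0.2304
  ethylbenzene: x = 0.1618, y = 0.0884
  o-xylene: x = 0.2051, y = 0.0964
  n-nonane: x = 0.2155, y = 0.0696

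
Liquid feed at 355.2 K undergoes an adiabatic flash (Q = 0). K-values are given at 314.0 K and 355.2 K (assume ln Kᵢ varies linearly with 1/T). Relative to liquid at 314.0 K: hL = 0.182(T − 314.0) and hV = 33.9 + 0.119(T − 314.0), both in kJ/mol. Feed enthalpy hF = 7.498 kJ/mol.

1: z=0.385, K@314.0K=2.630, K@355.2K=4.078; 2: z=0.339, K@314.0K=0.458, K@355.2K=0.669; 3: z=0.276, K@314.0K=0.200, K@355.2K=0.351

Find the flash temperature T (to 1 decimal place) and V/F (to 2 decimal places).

T = 315.1 K, V/F = 0.22

Adiabatic flash: solve Rachford–Rice at each trial T, then check hF = ψ·hV(T) + (1−ψ)·hL(T).
  T = 314.0 K: K = (2.630, 0.458, 0.200), RR gives ψ = 0.205, H_out = 6.934 kJ/mol
  T = 355.2 K: K = (4.078, 0.669, 0.351), RR gives ψ = 0.579, H_out = 25.630 kJ/mol
  T = 334.6 K: K = (3.319, 0.560, 0.270), RR gives ψ = 0.397, H_out = 16.701 kJ/mol
  T = 324.3 K: K = (2.966, 0.508, 0.233), RR gives ψ = 0.306, H_out = 12.041 kJ/mol
  T = 319.1 K: K = (2.794, 0.483, 0.216), RR gives ψ = 0.256, H_out = 9.539 kJ/mol
  T = 316.6 K: K = (2.713, 0.470, 0.208), RR gives ψ = 0.232, H_out = 8.284 kJ/mol
  T = 315.3 K: K = (2.671, 0.464, 0.204), RR gives ψ = 0.218, H_out = 7.615 kJ/mol
Linear interpolation between T = 314.0 (H_out = 6.934) and T = 315.3 (H_out = 7.615) on hF = 7.498 gives T ≈ 315.1 K, at which ψ = 0.22.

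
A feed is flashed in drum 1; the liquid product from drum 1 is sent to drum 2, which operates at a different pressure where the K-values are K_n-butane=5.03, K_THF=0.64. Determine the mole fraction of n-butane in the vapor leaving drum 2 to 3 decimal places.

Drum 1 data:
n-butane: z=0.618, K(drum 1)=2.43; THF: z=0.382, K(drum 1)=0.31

Drum 1:
Let ψ₁ = V/F and solve Σ zᵢ(Kᵢ−1)/(1+ψ₁(Kᵢ−1)) = 0.
g(0) = ΣzᵢKᵢ − 1 = 0.620 and g(1) = 1 − Σzᵢ/Kᵢ = -0.487, so a root lies in (0, 1).
Newton–Raphson from ψ₁ = 0.5:
  ψ₁ = 0.500: g = 0.1129, g' = -0.854 → ψ₁ = 0.632
  ψ₁ = 0.632: g = -0.0034, g' = -0.921 → ψ₁ = 0.629
Converged at ψ₁ = 0.629.
Drum-1 compositions:
  n-butane: x = 0.325, y = 0.791
  THF: x = 0.675, y = 0.209
Drum-2 feed = drum-1 liquid: z₂ = (0.3255, 0.6745).
Drum 2:
Let ψ₂ = V/F and solve Σ zᵢ(Kᵢ−1)/(1+ψ₂(Kᵢ−1)) = 0.
Check two-phase: ΣzᵢKᵢ = 2.069 > 1 and Σzᵢ/Kᵢ = 1.119 > 1, so g(0) = 1.069 > 0 and g(1) = -0.119 < 0.
Binary case is linear: z₁(K₁−1)(1+ψ₂(K₂−1)) + z₂(K₂−1)(1+ψ₂(K₁−1)) = 0
⇒ ψ₂ = [z₁(K₁−1)+z₂(K₂−1)] / [−(K₁−1)(K₂−1)] = 1.0688/1.4508 = 0.737
  n-butane: x = 0.082, y = 0.412
  THF: x = 0.918, y = 0.588

y_n-butane (drum 2) = 0.412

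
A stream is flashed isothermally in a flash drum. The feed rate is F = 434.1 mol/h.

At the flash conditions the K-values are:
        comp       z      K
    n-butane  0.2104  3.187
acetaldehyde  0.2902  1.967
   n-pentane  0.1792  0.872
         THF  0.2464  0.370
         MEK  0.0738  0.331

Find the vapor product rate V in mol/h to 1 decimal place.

V = 273.6 mol/h

Iterate (Newton) starting at β = 0.32:
  β = 0.3200: g = 0.20384, g' = -0.7166 → β = 0.6044
  β = 0.6044: g = 0.01683, g' = -0.6464 → β = 0.6305
  β = 0.6305: g = -0.00009, g' = -0.6540 → β = 0.6303
Converged at β = 0.6303.
Then V = β·F = 0.6303·434.1 = 273.6 mol/h and L = F − V = 160.5 mol/h.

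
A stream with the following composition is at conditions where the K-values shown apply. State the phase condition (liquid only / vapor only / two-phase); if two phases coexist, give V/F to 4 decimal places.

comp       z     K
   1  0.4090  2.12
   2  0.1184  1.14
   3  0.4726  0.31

two-phase, V/F = 0.2187

ΣzᵢKᵢ = 1.1486; Σzᵢ/Kᵢ = 1.8213.
Both exceed 1, so a two-phase solution exists.
Material balance + equilibrium reduce to Σ zᵢ(Kᵢ−1)/(1+ψ(Kᵢ−1)) = 0.
Newton–Raphson from ψ = 0.5:
  ψ = 0.5000: g = -0.18872, g' = -0.7373 → ψ = 0.2440
  ψ = 0.2440: g = -0.01634, g' = -0.6440 → ψ = 0.2187
Converged at ψ = 0.2187.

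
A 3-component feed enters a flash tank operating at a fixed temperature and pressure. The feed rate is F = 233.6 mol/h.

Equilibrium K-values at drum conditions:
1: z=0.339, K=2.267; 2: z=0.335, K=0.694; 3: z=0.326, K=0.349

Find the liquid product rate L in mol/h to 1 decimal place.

Newton iteration, V/F⁰ = 0.5:
  V/F = 0.500: g = -0.1727, g' = -0.551 → V/F = 0.187
  V/F = 0.187: g = -0.0030, g' = -0.570 → V/F = 0.182
Converged at V/F = 0.182.
Then V = V/F·F = 0.1815·233.6 = 42.4 mol/h and L = F − V = 191.2 mol/h.

L = 191.2 mol/h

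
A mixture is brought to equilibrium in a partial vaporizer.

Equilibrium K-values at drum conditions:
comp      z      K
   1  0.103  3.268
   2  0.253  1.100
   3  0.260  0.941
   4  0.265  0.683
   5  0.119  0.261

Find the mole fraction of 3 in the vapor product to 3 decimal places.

y_3 = 0.247

Rachford–Rice: g(V/F) = Σ zᵢ(Kᵢ−1)/(1+V/F(Kᵢ−1)) = 0.
Check two-phase: ΣzᵢKᵢ = 1.072 > 1 and Σzᵢ/Kᵢ = 1.382 > 1, so g(0) = 0.072 > 0 and g(1) = -0.382 < 0.
Newton iteration, V/F⁰ = 0.5:
  V/F = 0.500: g = -0.1215, g' = -0.321 → V/F = 0.121
  V/F = 0.121: g = 0.0089, g' = -0.437 → V/F = 0.141
  V/F = 0.141: g = 0.0002, g' = -0.417 → V/F = 0.142
Converged at V/F = 0.142.
Compositions from xᵢ = zᵢ/(1+V/F(Kᵢ−1)), yᵢ = Kᵢxᵢ:
  1: x = 0.078, y = 0.255
  2: x = 0.249, y = 0.274
  3: x = 0.262, y = 0.247
  4: x = 0.277, y = 0.190
  5: x = 0.133, y = 0.035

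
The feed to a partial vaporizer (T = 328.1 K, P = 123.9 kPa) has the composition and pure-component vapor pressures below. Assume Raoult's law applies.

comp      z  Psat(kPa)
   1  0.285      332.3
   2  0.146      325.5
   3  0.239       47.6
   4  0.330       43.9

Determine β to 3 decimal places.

Raoult's law: Kᵢ = Pᵢˢᵃᵗ/P = Pᵢˢᵃᵗ/123.9.
  K_1 = 332.3/123.9 = 2.68200, K_2 = 325.5/123.9 = 2.62712, K_3 = 47.6/123.9 = 0.38418, K_4 = 43.9/123.9 = 0.35432
Let β = V/F and solve Σ zᵢ(Kᵢ−1)/(1+β(Kᵢ−1)) = 0.
g(0) = ΣzᵢKᵢ − 1 = 0.357 and g(1) = 1 − Σzᵢ/Kᵢ = -0.715, so a root lies in (0, 1).
Newton–Raphson from β = 0.5:
  β = 0.500: g = -0.1359, g' = -0.845 → β = 0.339
Converged at β = 0.339.

β = 0.339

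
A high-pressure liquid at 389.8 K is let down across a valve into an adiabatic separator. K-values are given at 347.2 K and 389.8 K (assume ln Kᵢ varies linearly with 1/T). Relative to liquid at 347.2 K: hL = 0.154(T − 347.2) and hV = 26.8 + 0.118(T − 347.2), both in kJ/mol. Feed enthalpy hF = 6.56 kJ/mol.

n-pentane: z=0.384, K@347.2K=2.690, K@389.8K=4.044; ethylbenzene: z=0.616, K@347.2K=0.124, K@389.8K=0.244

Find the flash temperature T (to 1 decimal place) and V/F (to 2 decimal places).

Adiabatic flash: solve Rachford–Rice at each trial T, then check hF = ψ·hV(T) + (1−ψ)·hL(T).
  T = 347.2 K: K = (2.690, 0.124), RR gives ψ = 0.074, H_out = 1.979 kJ/mol
  T = 389.8 K: K = (4.044, 0.244), RR gives ψ = 0.306, H_out = 14.281 kJ/mol
  T = 368.5 K: K = (3.337, 0.177), RR gives ψ = 0.203, H_out = 8.571 kJ/mol
  T = 357.9 K: K = (3.007, 0.149), RR gives ψ = 0.144, H_out = 5.464 kJ/mol
  T = 363.2 K: K = (3.170, 0.163), RR gives ψ = 0.175, H_out = 7.051 kJ/mol
  T = 360.5 K: K = (3.087, 0.156), RR gives ψ = 0.160, H_out = 6.252 kJ/mol
  T = 361.9 K: K = (3.130, 0.159), RR gives ψ = 0.168, H_out = 6.669 kJ/mol
Linear interpolation between T = 360.5 (H_out = 6.252) and T = 361.9 (H_out = 6.669) on hF = 6.56 gives T ≈ 361.5 K, at which ψ = 0.17.

T = 361.5 K, V/F = 0.17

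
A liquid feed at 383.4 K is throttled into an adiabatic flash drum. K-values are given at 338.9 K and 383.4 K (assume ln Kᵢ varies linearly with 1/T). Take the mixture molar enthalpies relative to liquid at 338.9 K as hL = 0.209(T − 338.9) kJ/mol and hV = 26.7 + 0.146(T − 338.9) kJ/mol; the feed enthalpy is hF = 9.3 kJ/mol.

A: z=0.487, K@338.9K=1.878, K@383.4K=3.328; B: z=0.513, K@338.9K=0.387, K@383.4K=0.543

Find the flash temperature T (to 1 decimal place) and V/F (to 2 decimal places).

T = 343.9 K, V/F = 0.31

Adiabatic flash: solve Rachford–Rice at each trial T, then check hF = ψ·hV(T) + (1−ψ)·hL(T).
  T = 338.9 K: K = (1.878, 0.387), RR gives ψ = 0.210, H_out = 5.612 kJ/mol
  T = 383.4 K: K = (3.328, 0.543), RR gives ψ = 0.845, H_out = 29.500 kJ/mol
  T = 361.1 K: K = (2.543, 0.463), RR gives ψ = 0.574, H_out = 19.174 kJ/mol
  T = 350.0 K: K = (2.196, 0.425), RR gives ψ = 0.417, H_out = 13.169 kJ/mol
  T = 344.4 K: K = (2.032, 0.405), RR gives ψ = 0.322, H_out = 9.634 kJ/mol
  T = 341.6 K: K = (1.953, 0.396), RR gives ψ = 0.268, H_out = 7.669 kJ/mol
  T = 343.0 K: K = (1.992, 0.401), RR gives ψ = 0.296, H_out = 8.671 kJ/mol
Linear interpolation between T = 343.0 (H_out = 8.671) and T = 344.4 (H_out = 9.634) on hF = 9.3 gives T ≈ 343.9 K, at which ψ = 0.31.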